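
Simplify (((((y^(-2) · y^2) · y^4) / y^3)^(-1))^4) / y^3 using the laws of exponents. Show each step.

y^(-7)

(((((y^(-2) · y^2) · y^4) / y^3)^(-1))^4) / y^3
= ((((y^(-2) · y^2) · y^4) / y^3)^(-4)) / y^3    [power of a power]
= ((((y^(-2) · y^2) · y^4)^(-4)) / ((y^3)^(-4))) / y^3    [power of a quotient]
= ((((y^(-2) · y^2)^(-4)) · ((y^4)^(-4))) / ((y^3)^(-4))) / y^3    [power of a product]
= (((((y^(-2))^(-4)) · ((y^2)^(-4))) · ((y^4)^(-4))) / ((y^3)^(-4))) / y^3    [power of a product]
= (((y^8 · ((y^2)^(-4))) · ((y^4)^(-4))) / ((y^3)^(-4))) / y^3    [power of a power]
= (((y^8 · y^(-8)) · ((y^4)^(-4))) / ((y^3)^(-4))) / y^3    [power of a power]
= ((y^0 · ((y^4)^(-4))) / ((y^3)^(-4))) / y^3    [product of powers]
= ((y^0 · y^(-16)) / ((y^3)^(-4))) / y^3    [power of a power]
= (y^(-16) / ((y^3)^(-4))) / y^3    [product of powers]
= (y^(-16) / y^(-12)) / y^3    [power of a power]
= y^(-4) / y^3    [quotient of powers]
= y^(-7)    [quotient of powers]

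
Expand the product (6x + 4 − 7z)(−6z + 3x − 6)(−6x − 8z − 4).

(6x + 4 − 7z)(−6z + 3x − 6)(−6x − 8z − 4)
= (−36xz + 18x^2 − 36x − 24z + 12x − 24 + 42z^2 − 21xz + 42z)(−6x − 8z − 4)    [distributive law]
= (−57xz + 18x^2 − 24x + 18z − 24 + 42z^2)(−6x − 8z − 4)    [combine like terms]
= 342x^2z + 456xz^2 + 228xz − 108x^3 − 144x^2z − 72x^2 + 144x^2 + 192xz + 96x − 108xz − 144z^2 − 72z + 144x + 192z + 96 − 252xz^2 − 336z^3 − 168z^2    [distributive law]
= 198x^2z + 204xz^2 + 312xz − 108x^3 + 72x^2 + 240x − 312z^2 + 120z + 96 − 336z^3    [combine like terms]

198x^2z + 204xz^2 + 312xz − 108x^3 + 72x^2 + 240x − 312z^2 + 120z + 96 − 336z^3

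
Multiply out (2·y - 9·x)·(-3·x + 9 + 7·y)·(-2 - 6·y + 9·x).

(2·y - 9·x)·(-3·x + 9 + 7·y)·(-2 - 6·y + 9·x)
= (-6·x·y + 18·y + 14·y^2 + 27·x^2 - 81·x - 63·x·y)·(-2 - 6·y + 9·x)    [distributive law]
= (-69·x·y + 18·y + 14·y^2 + 27·x^2 - 81·x)·(-2 - 6·y + 9·x)    [combine like terms]
= 138·x·y + 414·x·y^2 - 621·x^2·y - 36·y - 108·y^2 + 162·x·y - 28·y^2 - 84·y^3 + 126·x·y^2 - 54·x^2 - 162·x^2·y + 243·x^3 + 162·x + 486·x·y - 729·x^2    [distributive law]
= 786·x·y + 540·x·y^2 - 783·x^2·y - 36·y - 136·y^2 - 84·y^3 - 783·x^2 + 243·x^3 + 162·x    [combine like terms]

786·x·y + 540·x·y^2 - 783·x^2·y - 36·y - 136·y^2 - 84·y^3 - 783·x^2 + 243·x^3 + 162·x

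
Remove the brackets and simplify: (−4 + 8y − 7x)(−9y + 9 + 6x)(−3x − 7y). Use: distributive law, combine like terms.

(−4 + 8y − 7x)(−9y + 9 + 6x)(−3x − 7y)
= (36y − 36 − 24x − 72y^2 + 72y + 48xy + 63xy − 63x − 42x^2)(−3x − 7y)    [distributive law]
= (108y − 36 − 87x − 72y^2 + 111xy − 42x^2)(−3x − 7y)    [combine like terms]
= −324xy − 756y^2 + 108x + 252y + 261x^2 + 609xy + 216xy^2 + 504y^3 − 333x^2y − 777xy^2 + 126x^3 + 294x^2y    [distributive law]
= 285xy − 756y^2 + 108x + 252y + 261x^2 − 561xy^2 + 504y^3 − 39x^2y + 126x^3    [combine like terms]

285xy − 756y^2 + 108x + 252y + 261x^2 − 561xy^2 + 504y^3 − 39x^2y + 126x^3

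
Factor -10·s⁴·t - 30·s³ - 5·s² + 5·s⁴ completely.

5·s²(-2·s²·t - 6·s - 1 + s²)

-10·s⁴·t - 30·s³ - 5·s² + 5·s⁴
= 5(-2·s⁴·t - 6·s³ - s² + s⁴)    [factor out 5]
= 5·s²(-2·s²·t - 6·s - 1 + s²)    [factor out s²]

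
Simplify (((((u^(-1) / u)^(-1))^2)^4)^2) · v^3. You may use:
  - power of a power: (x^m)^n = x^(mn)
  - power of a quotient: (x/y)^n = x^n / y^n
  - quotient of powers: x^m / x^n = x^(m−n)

u^32v^3

(((((u^(-1) / u)^(-1))^2)^4)^2) · v^3
= ((((u^(-1) / u)^(-1))^2)^8) · v^3    [power of a power]
= (((u^(-1) / u)^(-1))^16) · v^3    [power of a power]
= ((u^(-1) / u)^(-16)) · v^3    [power of a power]
= (((u^(-1))^(-16)) / (u^(-16))) · v^3    [power of a quotient]
= (u^16 / (u^(-16))) · v^3    [power of a power]
= u^32 · v^3    [quotient of powers]
= u^32v^3    [rearrange]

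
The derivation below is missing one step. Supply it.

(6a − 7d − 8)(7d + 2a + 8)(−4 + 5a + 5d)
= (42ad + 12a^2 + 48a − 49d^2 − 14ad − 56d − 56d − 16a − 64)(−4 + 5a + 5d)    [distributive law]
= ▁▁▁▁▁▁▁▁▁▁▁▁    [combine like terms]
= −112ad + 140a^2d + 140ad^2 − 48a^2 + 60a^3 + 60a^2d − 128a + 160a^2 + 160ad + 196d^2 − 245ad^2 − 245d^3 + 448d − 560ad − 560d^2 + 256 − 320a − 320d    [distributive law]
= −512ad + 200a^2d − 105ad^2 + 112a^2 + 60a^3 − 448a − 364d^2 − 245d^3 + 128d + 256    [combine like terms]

After combine like terms, the bracketed line is:

(28ad + 12a^2 + 32a − 49d^2 − 112d − 64)(−4 + 5a + 5d)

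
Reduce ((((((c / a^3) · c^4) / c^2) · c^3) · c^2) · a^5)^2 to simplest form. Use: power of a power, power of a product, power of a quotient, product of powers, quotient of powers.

a^4c^16

((((((c / a^3) · c^4) / c^2) · c^3) · c^2) · a^5)^2
= ((((((c / a^3) · c^4) / c^2) · c^3) · c^2)^2) · ((a^5)^2)    [power of a product]
= ((((((c / a^3) · c^4) / c^2) · c^3)^2) · ((c^2)^2)) · ((a^5)^2)    [power of a product]
= ((((((c / a^3) · c^4) / c^2)^2) · ((c^3)^2)) · ((c^2)^2)) · ((a^5)^2)    [power of a product]
= ((((((c / a^3) · c^4)^2) / ((c^2)^2)) · ((c^3)^2)) · ((c^2)^2)) · ((a^5)^2)    [power of a quotient]
= ((((((c / a^3)^2) · ((c^4)^2)) / ((c^2)^2)) · ((c^3)^2)) · ((c^2)^2)) · ((a^5)^2)    [power of a product]
= ((((((c^2) / ((a^3)^2)) · ((c^4)^2)) / ((c^2)^2)) · ((c^3)^2)) · ((c^2)^2)) · ((a^5)^2)    [power of a quotient]
= (((((c^2 / a^6) · ((c^4)^2)) / ((c^2)^2)) · ((c^3)^2)) · ((c^2)^2)) · ((a^5)^2)    [power of a power]
= (((((c^2 / a^6) · c^8) / ((c^2)^2)) · ((c^3)^2)) · ((c^2)^2)) · ((a^5)^2)    [power of a power]
= (((((c^2 / a^6) · c^8) / c^4) · ((c^3)^2)) · ((c^2)^2)) · ((a^5)^2)    [power of a power]
= (((((c^2 / a^6) · c^8) / c^4) · c^6) · ((c^2)^2)) · ((a^5)^2)    [power of a power]
= (((((c^2 / a^6) · c^8) / c^4) · c^6) · c^4) · ((a^5)^2)    [power of a power]
= (((((c^2 / a^6) · c^8) / c^4) · c^6) · c^4) · a^10    [power of a power]
= a^4c^16    [quotient of powers; product of powers]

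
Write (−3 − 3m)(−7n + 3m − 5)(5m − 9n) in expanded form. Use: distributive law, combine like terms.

(−3 − 3m)(−7n + 3m − 5)(5m − 9n)
= (21n − 9m + 15 + 21mn − 9m^2 + 15m)(5m − 9n)    [distributive law]
= (21n + 6m + 15 + 21mn − 9m^2)(5m − 9n)    [combine like terms]
= 105mn − 189n^2 + 30m^2 − 54mn + 75m − 135n + 105m^2n − 189mn^2 − 45m^3 + 81m^2n    [distributive law]
= 51mn − 189n^2 + 30m^2 + 75m − 135n + 186m^2n − 189mn^2 − 45m^3    [combine like terms]

51mn − 189n^2 + 30m^2 + 75m − 135n + 186m^2n − 189mn^2 − 45m^3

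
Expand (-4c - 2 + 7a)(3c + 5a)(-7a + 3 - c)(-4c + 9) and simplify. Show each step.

(-4c - 2 + 7a)(3c + 5a)(-7a + 3 - c)(-4c + 9)
= (-12c² - 20ac - 6c - 10a + 21ac + 35a²)(-7a + 3 - c)(-4c + 9)    [distributive law]
= (-12c² + ac - 6c - 10a + 35a²)(-7a + 3 - c)(-4c + 9)    [combine like terms]
= (84ac² - 36c² + 12c³ - 7a²c + 3ac - ac² + 42ac - 18c + 6c² + 70a² - 30a + 10ac - 245a³ + 105a² - 35a²c)(-4c + 9)    [distributive law]
= (83ac² - 30c² + 12c³ - 42a²c + 55ac - 18c + 175a² - 30a - 245a³)(-4c + 9)    [combine like terms]
= -332ac³ + 747ac² + 120c³ - 270c² - 48c⁴ + 108c³ + 168a²c² - 378a²c - 220ac² + 495ac + 72c² - 162c - 700a²c + 1575a² + 120ac - 270a + 980a³c - 2205a³    [distributive law]
= -332ac³ + 527ac² + 228c³ - 198c² - 48c⁴ + 168a²c² - 1078a²c + 615ac - 162c + 1575a² - 270a + 980a³c - 2205a³    [combine like terms]

-332ac³ + 527ac² + 228c³ - 198c² - 48c⁴ + 168a²c² - 1078a²c + 615ac - 162c + 1575a² - 270a + 980a³c - 2205a³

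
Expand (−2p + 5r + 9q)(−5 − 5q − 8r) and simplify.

10p + 10pq + 16pr − 25r − 97qr − 40r² − 45q − 45q²

(−2p + 5r + 9q)(−5 − 5q − 8r)
= 10p + 10pq + 16pr − 25r − 25qr − 40r² − 45q − 45q² − 72qr    [distributive law]
= 10p + 10pq + 16pr − 25r − 97qr − 40r² − 45q − 45q²    [combine like terms]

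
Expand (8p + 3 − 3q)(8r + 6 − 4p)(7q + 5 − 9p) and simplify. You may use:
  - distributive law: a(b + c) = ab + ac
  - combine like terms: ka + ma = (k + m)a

(8p + 3 − 3q)(8r + 6 − 4p)(7q + 5 − 9p)
= (64pr + 48p − 32p^2 + 24r + 18 − 12p − 24qr − 18q + 12pq)(7q + 5 − 9p)    [distributive law]
= (64pr + 36p − 32p^2 + 24r + 18 − 24qr − 18q + 12pq)(7q + 5 − 9p)    [combine like terms]
= 448pqr + 320pr − 576p^2r + 252pq + 180p − 324p^2 − 224p^2q − 160p^2 + 288p^3 + 168qr + 120r − 216pr + 126q + 90 − 162p − 168q^2r − 120qr + 216pqr − 126q^2 − 90q + 162pq + 84pq^2 + 60pq − 108p^2q    [distributive law]
= 664pqr + 104pr − 576p^2r + 474pq + 18p − 484p^2 − 332p^2q + 288p^3 + 48qr + 120r + 36q + 90 − 168q^2r − 126q^2 + 84pq^2    [combine like terms]

664pqr + 104pr − 576p^2r + 474pq + 18p − 484p^2 − 332p^2q + 288p^3 + 48qr + 120r + 36q + 90 − 168q^2r − 126q^2 + 84pq^2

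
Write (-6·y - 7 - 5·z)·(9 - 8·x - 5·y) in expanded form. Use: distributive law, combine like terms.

-19·y + 48·x·y + 30·y^2 - 63 + 56·x - 45·z + 40·x·z + 25·y·z

(-6·y - 7 - 5·z)·(9 - 8·x - 5·y)
= -54·y + 48·x·y + 30·y^2 - 63 + 56·x + 35·y - 45·z + 40·x·z + 25·y·z    [distributive law]
= -19·y + 48·x·y + 30·y^2 - 63 + 56·x - 45·z + 40·x·z + 25·y·z    [combine like terms]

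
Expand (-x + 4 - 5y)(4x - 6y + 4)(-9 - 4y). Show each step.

36x^2 + 16x^2y + 78xy + 56xy^2 - 108x + 332y - 94y^2 - 144 - 120y^3

(-x + 4 - 5y)(4x - 6y + 4)(-9 - 4y)
= (-4x^2 + 6xy - 4x + 16x - 24y + 16 - 20xy + 30y^2 - 20y)(-9 - 4y)    [distributive law]
= (-4x^2 - 14xy + 12x - 44y + 16 + 30y^2)(-9 - 4y)    [combine like terms]
= 36x^2 + 16x^2y + 126xy + 56xy^2 - 108x - 48xy + 396y + 176y^2 - 144 - 64y - 270y^2 - 120y^3    [distributive law]
= 36x^2 + 16x^2y + 78xy + 56xy^2 - 108x + 332y - 94y^2 - 144 - 120y^3    [combine like terms]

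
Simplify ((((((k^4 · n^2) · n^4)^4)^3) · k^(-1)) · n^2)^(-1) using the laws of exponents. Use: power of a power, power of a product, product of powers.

((((((k^4 · n^2) · n^4)^4)^3) · k^(-1)) · n^2)^(-1)
= ((((((k^4 · n^2) · n^4)^4)^3) · k^(-1))^(-1)) · ((n^2)^(-1))    [power of a product]
= ((((((k^4 · n^2) · n^4)^4)^3)^(-1)) · ((k^(-1))^(-1))) · ((n^2)^(-1))    [power of a product]
= (((((k^4 · n^2) · n^4)^4)^(-3)) · ((k^(-1))^(-1))) · ((n^2)^(-1))    [power of a power]
= ((((k^4 · n^2) · n^4)^(-12)) · ((k^(-1))^(-1))) · ((n^2)^(-1))    [power of a power]
= ((((k^4 · n^2)^(-12)) · ((n^4)^(-12))) · ((k^(-1))^(-1))) · ((n^2)^(-1))    [power of a product]
= (((((k^4)^(-12)) · ((n^2)^(-12))) · ((n^4)^(-12))) · ((k^(-1))^(-1))) · ((n^2)^(-1))    [power of a product]
= (((k^(-48) · ((n^2)^(-12))) · ((n^4)^(-12))) · ((k^(-1))^(-1))) · ((n^2)^(-1))    [power of a power]
= (((k^(-48) · n^(-24)) · ((n^4)^(-12))) · ((k^(-1))^(-1))) · ((n^2)^(-1))    [power of a power]
= (((k^(-48) · n^(-24)) · n^(-48)) · ((k^(-1))^(-1))) · ((n^2)^(-1))    [power of a power]
= (((k^(-48) · n^(-24)) · n^(-48)) · k) · ((n^2)^(-1))    [power of a power]
= (((k^(-48) · n^(-24)) · n^(-48)) · k) · n^(-2)    [power of a power]
= k^(-47)n^(-74)    [product of powers]

k^(-47)n^(-74)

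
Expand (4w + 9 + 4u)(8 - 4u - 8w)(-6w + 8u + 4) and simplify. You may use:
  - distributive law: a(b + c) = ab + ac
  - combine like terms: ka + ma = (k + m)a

(4w + 9 + 4u)(8 - 4u - 8w)(-6w + 8u + 4)
= (32w - 16uw - 32w² + 72 - 36u - 72w + 32u - 16u² - 32uw)(-6w + 8u + 4)    [distributive law]
= (-40w - 48uw - 32w² + 72 - 4u - 16u²)(-6w + 8u + 4)    [combine like terms]
= 240w² - 320uw - 160w + 288uw² - 384u²w - 192uw + 192w³ - 256uw² - 128w² - 432w + 576u + 288 + 24uw - 32u² - 16u + 96u²w - 128u³ - 64u²    [distributive law]
= 112w² - 488uw - 592w + 32uw² - 288u²w + 192w³ + 560u + 288 - 96u² - 128u³    [combine like terms]

112w² - 488uw - 592w + 32uw² - 288u²w + 192w³ + 560u + 288 - 96u² - 128u³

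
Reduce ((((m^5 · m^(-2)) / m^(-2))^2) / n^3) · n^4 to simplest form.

m^10n

((((m^5 · m^(-2)) / m^(-2))^2) / n^3) · n^4
= ((((m^5 · m^(-2))^2) / ((m^(-2))^2)) / n^3) · n^4    [power of a quotient]
= (((((m^5)^2) · ((m^(-2))^2)) / ((m^(-2))^2)) / n^3) · n^4    [power of a product]
= (((m^10 · ((m^(-2))^2)) / ((m^(-2))^2)) / n^3) · n^4    [power of a power]
= (((m^10 · m^(-4)) / ((m^(-2))^2)) / n^3) · n^4    [power of a power]
= ((m^6 / ((m^(-2))^2)) / n^3) · n^4    [product of powers]
= ((m^6 / m^(-4)) / n^3) · n^4    [power of a power]
= (m^10 / n^3) · n^4    [quotient of powers]
= m^10n    [quotient of powers]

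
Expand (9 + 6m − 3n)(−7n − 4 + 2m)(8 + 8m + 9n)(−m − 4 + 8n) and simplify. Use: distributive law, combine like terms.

(9 + 6m − 3n)(−7n − 4 + 2m)(8 + 8m + 9n)(−m − 4 + 8n)
= (−63n − 36 + 18m − 42mn − 24m + 12m^2 + 21n^2 + 12n − 6mn)(8 + 8m + 9n)(−m − 4 + 8n)    [distributive law]
= (−51n − 36 − 6m − 48mn + 12m^2 + 21n^2)(8 + 8m + 9n)(−m − 4 + 8n)    [combine like terms]
= (−408n − 408mn − 459n^2 − 288 − 288m − 324n − 48m − 48m^2 − 54mn − 384mn − 384m^2n − 432mn^2 + 96m^2 + 96m^3 + 108m^2n + 168n^2 + 168mn^2 + 189n^3)(−m − 4 + 8n)    [distributive law]
= (−732n − 846mn − 291n^2 − 288 − 336m + 48m^2 − 276m^2n − 264mn^2 + 96m^3 + 189n^3)(−m − 4 + 8n)    [combine like terms]
= 732mn + 2928n − 5856n^2 + 846m^2n + 3384mn − 6768mn^2 + 291mn^2 + 1164n^2 − 2328n^3 + 288m + 1152 − 2304n + 336m^2 + 1344m − 2688mn − 48m^3 − 192m^2 + 384m^2n + 276m^3n + 1104m^2n − 2208m^2n^2 + 264m^2n^2 + 1056mn^2 − 2112mn^3 − 96m^4 − 384m^3 + 768m^3n − 189mn^3 − 756n^3 + 1512n^4    [distributive law]
= 1428mn + 624n − 4692n^2 + 2334m^2n − 5421mn^2 − 3084n^3 + 1632m + 1152 + 144m^2 − 432m^3 + 1044m^3n − 1944m^2n^2 − 2301mn^3 − 96m^4 + 1512n^4    [combine like terms]

1428mn + 624n − 4692n^2 + 2334m^2n − 5421mn^2 − 3084n^3 + 1632m + 1152 + 144m^2 − 432m^3 + 1044m^3n − 1944m^2n^2 − 2301mn^3 − 96m^4 + 1512n^4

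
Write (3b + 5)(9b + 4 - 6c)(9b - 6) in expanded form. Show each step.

243b³ + 351b² - 162b - 162b²c - 162bc - 120 + 180c

(3b + 5)(9b + 4 - 6c)(9b - 6)
= (27b² + 12b - 18bc + 45b + 20 - 30c)(9b - 6)    [distributive law]
= (27b² + 57b - 18bc + 20 - 30c)(9b - 6)    [combine like terms]
= 243b³ - 162b² + 513b² - 342b - 162b²c + 108bc + 180b - 120 - 270bc + 180c    [distributive law]
= 243b³ + 351b² - 162b - 162b²c - 162bc - 120 + 180c    [combine like terms]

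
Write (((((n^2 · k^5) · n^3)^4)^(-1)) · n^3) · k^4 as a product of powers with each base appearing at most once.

(((((n^2 · k^5) · n^3)^4)^(-1)) · n^3) · k^4
= ((((n^2 · k^5) · n^3)^(-4)) · n^3) · k^4    [power of a power]
= ((((n^2 · k^5)^(-4)) · ((n^3)^(-4))) · n^3) · k^4    [power of a product]
= (((((n^2)^(-4)) · ((k^5)^(-4))) · ((n^3)^(-4))) · n^3) · k^4    [power of a product]
= (((n^(-8) · ((k^5)^(-4))) · ((n^3)^(-4))) · n^3) · k^4    [power of a power]
= (((n^(-8) · k^(-20)) · ((n^3)^(-4))) · n^3) · k^4    [power of a power]
= (((n^(-8) · k^(-20)) · n^(-12)) · n^3) · k^4    [power of a power]
= k^(-16)n^(-17)    [product of powers]

k^(-16)n^(-17)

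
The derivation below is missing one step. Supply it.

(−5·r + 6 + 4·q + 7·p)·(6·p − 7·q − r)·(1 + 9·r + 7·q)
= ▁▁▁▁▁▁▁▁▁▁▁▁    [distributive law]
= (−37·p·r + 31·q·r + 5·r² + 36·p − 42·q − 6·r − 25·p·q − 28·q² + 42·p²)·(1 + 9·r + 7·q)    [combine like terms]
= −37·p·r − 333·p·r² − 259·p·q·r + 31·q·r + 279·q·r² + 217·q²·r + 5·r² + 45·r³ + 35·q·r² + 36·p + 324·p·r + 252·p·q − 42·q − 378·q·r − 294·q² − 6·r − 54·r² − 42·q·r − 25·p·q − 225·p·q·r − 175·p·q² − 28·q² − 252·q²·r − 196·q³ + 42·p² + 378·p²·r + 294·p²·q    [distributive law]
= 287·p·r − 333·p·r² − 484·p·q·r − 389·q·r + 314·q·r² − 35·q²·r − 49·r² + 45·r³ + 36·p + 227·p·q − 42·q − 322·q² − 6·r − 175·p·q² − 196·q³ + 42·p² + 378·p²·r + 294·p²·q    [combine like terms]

By distributive law:

(−30·p·r + 35·q·r + 5·r² + 36·p − 42·q − 6·r + 24·p·q − 28·q² − 4·q·r + 42·p² − 49·p·q − 7·p·r)·(1 + 9·r + 7·q)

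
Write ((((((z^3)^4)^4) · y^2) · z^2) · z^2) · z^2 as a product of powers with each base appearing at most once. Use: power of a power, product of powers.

((((((z^3)^4)^4) · y^2) · z^2) · z^2) · z^2
= (((((z^3)^16) · y^2) · z^2) · z^2) · z^2    [power of a power]
= (((z^48 · y^2) · z^2) · z^2) · z^2    [power of a power]
= y^2z^54    [product of powers]

y^2z^54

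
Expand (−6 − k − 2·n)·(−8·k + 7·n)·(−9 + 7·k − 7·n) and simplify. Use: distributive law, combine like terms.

−432·k + 264·k^2 − 711·k·n + 378·n + 420·n^2 + 56·k^3 + 7·k^2·n − 161·k·n^2 + 98·n^3

(−6 − k − 2·n)·(−8·k + 7·n)·(−9 + 7·k − 7·n)
= (48·k − 42·n + 8·k^2 − 7·k·n + 16·k·n − 14·n^2)·(−9 + 7·k − 7·n)    [distributive law]
= (48·k − 42·n + 8·k^2 + 9·k·n − 14·n^2)·(−9 + 7·k − 7·n)    [combine like terms]
= −432·k + 336·k^2 − 336·k·n + 378·n − 294·k·n + 294·n^2 − 72·k^2 + 56·k^3 − 56·k^2·n − 81·k·n + 63·k^2·n − 63·k·n^2 + 126·n^2 − 98·k·n^2 + 98·n^3    [distributive law]
= −432·k + 264·k^2 − 711·k·n + 378·n + 420·n^2 + 56·k^3 + 7·k^2·n − 161·k·n^2 + 98·n^3    [combine like terms]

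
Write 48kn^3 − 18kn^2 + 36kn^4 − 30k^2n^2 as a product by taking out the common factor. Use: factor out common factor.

48kn^3 − 18kn^2 + 36kn^4 − 30k^2n^2
= 6(8kn^3 − 3kn^2 + 6kn^4 − 5k^2n^2)    [factor out 6]
= 6kn^2(8n − 3 + 6n^2 − 5k)    [factor out kn^2]

6kn^2(8n − 3 + 6n^2 − 5k)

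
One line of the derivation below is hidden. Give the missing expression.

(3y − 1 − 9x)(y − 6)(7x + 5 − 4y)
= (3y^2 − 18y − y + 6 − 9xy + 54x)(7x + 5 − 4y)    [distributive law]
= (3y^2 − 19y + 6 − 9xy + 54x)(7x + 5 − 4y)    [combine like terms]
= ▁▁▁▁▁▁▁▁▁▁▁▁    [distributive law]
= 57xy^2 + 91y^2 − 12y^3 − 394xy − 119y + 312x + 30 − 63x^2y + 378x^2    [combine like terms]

Applying distributive law to the line above:

21xy^2 + 15y^2 − 12y^3 − 133xy − 95y + 76y^2 + 42x + 30 − 24y − 63x^2y − 45xy + 36xy^2 + 378x^2 + 270x − 216xy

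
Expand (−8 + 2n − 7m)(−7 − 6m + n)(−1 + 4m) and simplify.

(−8 + 2n − 7m)(−7 − 6m + n)(−1 + 4m)
= (56 + 48m − 8n − 14n − 12mn + 2n^2 + 49m + 42m^2 − 7mn)(−1 + 4m)    [distributive law]
= (56 + 97m − 22n − 19mn + 2n^2 + 42m^2)(−1 + 4m)    [combine like terms]
= −56 + 224m − 97m + 388m^2 + 22n − 88mn + 19mn − 76m^2n − 2n^2 + 8mn^2 − 42m^2 + 168m^3    [distributive law]
= −56 + 127m + 346m^2 + 22n − 69mn − 76m^2n − 2n^2 + 8mn^2 + 168m^3    [combine like terms]

−56 + 127m + 346m^2 + 22n − 69mn − 76m^2n − 2n^2 + 8mn^2 + 168m^3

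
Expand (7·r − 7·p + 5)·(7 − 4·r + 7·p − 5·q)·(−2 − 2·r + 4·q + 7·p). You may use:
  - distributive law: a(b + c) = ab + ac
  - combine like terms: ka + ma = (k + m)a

−128·r − 2·r^2 + 236·q·r + 77·p·r + 56·r^3 − 42·q·r^2 − 350·p·r^2 − 7·p·q·r + 637·p^2·r − 140·q^2·r + 273·p − 301·p·q + 49·p^2·q − 343·p^3 + 140·p·q^2 − 70 + 190·q − 100·q^2

(7·r − 7·p + 5)·(7 − 4·r + 7·p − 5·q)·(−2 − 2·r + 4·q + 7·p)
= (49·r − 28·r^2 + 49·p·r − 35·q·r − 49·p + 28·p·r − 49·p^2 + 35·p·q + 35 − 20·r + 35·p − 25·q)·(−2 − 2·r + 4·q + 7·p)    [distributive law]
= (29·r − 28·r^2 + 77·p·r − 35·q·r − 14·p − 49·p^2 + 35·p·q + 35 − 25·q)·(−2 − 2·r + 4·q + 7·p)    [combine like terms]
= −58·r − 58·r^2 + 116·q·r + 203·p·r + 56·r^2 + 56·r^3 − 112·q·r^2 − 196·p·r^2 − 154·p·r − 154·p·r^2 + 308·p·q·r + 539·p^2·r + 70·q·r + 70·q·r^2 − 140·q^2·r − 245·p·q·r + 28·p + 28·p·r − 56·p·q − 98·p^2 + 98·p^2 + 98·p^2·r − 196·p^2·q − 343·p^3 − 70·p·q − 70·p·q·r + 140·p·q^2 + 245·p^2·q − 70 − 70·r + 140·q + 245·p + 50·q + 50·q·r − 100·q^2 − 175·p·q    [distributive law]
= −128·r − 2·r^2 + 236·q·r + 77·p·r + 56·r^3 − 42·q·r^2 − 350·p·r^2 − 7·p·q·r + 637·p^2·r − 140·q^2·r + 273·p − 301·p·q + 49·p^2·q − 343·p^3 + 140·p·q^2 − 70 + 190·q − 100·q^2    [combine like terms]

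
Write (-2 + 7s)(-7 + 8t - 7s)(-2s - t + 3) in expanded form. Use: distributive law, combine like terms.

(-2 + 7s)(-7 + 8t - 7s)(-2s - t + 3)
= (14 - 16t + 14s - 49s + 56st - 49s^2)(-2s - t + 3)    [distributive law]
= (14 - 16t - 35s + 56st - 49s^2)(-2s - t + 3)    [combine like terms]
= -28s - 14t + 42 + 32st + 16t^2 - 48t + 70s^2 + 35st - 105s - 112s^2t - 56st^2 + 168st + 98s^3 + 49s^2t - 147s^2    [distributive law]
= -133s - 62t + 42 + 235st + 16t^2 - 77s^2 - 63s^2t - 56st^2 + 98s^3    [combine like terms]

-133s - 62t + 42 + 235st + 16t^2 - 77s^2 - 63s^2t - 56st^2 + 98s^3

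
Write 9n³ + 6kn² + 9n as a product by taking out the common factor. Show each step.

3n(3n² + 2kn + 3)

9n³ + 6kn² + 9n
= 3(3n³ + 2kn² + 3n)    [factor out 3]
= 3n(3n² + 2kn + 3)    [factor out n]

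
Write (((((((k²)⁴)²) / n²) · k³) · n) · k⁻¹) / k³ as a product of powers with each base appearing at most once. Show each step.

(((((((k²)⁴)²) / n²) · k³) · n) · k⁻¹) / k³
= ((((((k²)⁸) / n²) · k³) · n) · k⁻¹) / k³    [power of a power]
= ((((k¹⁶ / n²) · k³) · n) · k⁻¹) / k³    [power of a power]
= k¹⁵n⁻¹    [quotient of powers; product of powers]

k¹⁵n⁻¹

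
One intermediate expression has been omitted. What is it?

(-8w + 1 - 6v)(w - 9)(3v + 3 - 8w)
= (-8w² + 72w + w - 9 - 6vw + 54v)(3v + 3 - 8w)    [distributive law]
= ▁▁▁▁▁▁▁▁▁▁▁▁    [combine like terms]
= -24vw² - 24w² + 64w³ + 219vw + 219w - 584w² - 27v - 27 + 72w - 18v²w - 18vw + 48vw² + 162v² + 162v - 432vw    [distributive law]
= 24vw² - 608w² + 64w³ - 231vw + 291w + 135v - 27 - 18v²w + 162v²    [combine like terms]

After combine like terms, the bracketed line is:

(-8w² + 73w - 9 - 6vw + 54v)(3v + 3 - 8w)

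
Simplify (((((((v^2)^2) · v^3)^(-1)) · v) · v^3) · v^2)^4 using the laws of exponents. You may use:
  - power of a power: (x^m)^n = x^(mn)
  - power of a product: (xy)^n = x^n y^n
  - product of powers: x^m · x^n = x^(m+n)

v^(-4)

(((((((v^2)^2) · v^3)^(-1)) · v) · v^3) · v^2)^4
= (((((((v^2)^2) · v^3)^(-1)) · v) · v^3)^4) · ((v^2)^4)    [power of a product]
= (((((((v^2)^2) · v^3)^(-1)) · v)^4) · ((v^3)^4)) · ((v^2)^4)    [power of a product]
= (((((((v^2)^2) · v^3)^(-1))^4) · (v^4)) · ((v^3)^4)) · ((v^2)^4)    [power of a product]
= ((((((v^2)^2) · v^3)^(-4)) · (v^4)) · ((v^3)^4)) · ((v^2)^4)    [power of a power]
= ((((((v^2)^2)^(-4)) · ((v^3)^(-4))) · (v^4)) · ((v^3)^4)) · ((v^2)^4)    [power of a product]
= (((((v^2)^(-8)) · ((v^3)^(-4))) · (v^4)) · ((v^3)^4)) · ((v^2)^4)    [power of a power]
= (((v^(-16) · ((v^3)^(-4))) · (v^4)) · ((v^3)^4)) · ((v^2)^4)    [power of a power]
= (((v^(-16) · v^(-12)) · (v^4)) · ((v^3)^4)) · ((v^2)^4)    [power of a power]
= ((v^(-28) · (v^4)) · ((v^3)^4)) · ((v^2)^4)    [product of powers]
= (v^(-24) · ((v^3)^4)) · ((v^2)^4)    [product of powers]
= (v^(-24) · v^12) · ((v^2)^4)    [power of a power]
= v^(-12) · ((v^2)^4)    [product of powers]
= v^(-12) · v^8    [power of a power]
= v^(-4)    [product of powers]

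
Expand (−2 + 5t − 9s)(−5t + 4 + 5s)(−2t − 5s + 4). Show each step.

(−2 + 5t − 9s)(−5t + 4 + 5s)(−2t − 5s + 4)
= (10t − 8 − 10s − 25t² + 20t + 25st + 45st − 36s − 45s²)(−2t − 5s + 4)    [distributive law]
= (30t − 8 − 46s − 25t² + 70st − 45s²)(−2t − 5s + 4)    [combine like terms]
= −60t² − 150st + 120t + 16t + 40s − 32 + 92st + 230s² − 184s + 50t³ + 125st² − 100t² − 140st² − 350s²t + 280st + 90s²t + 225s³ − 180s²    [distributive law]
= −160t² + 222st + 136t − 144s − 32 + 50s² + 50t³ − 15st² − 260s²t + 225s³    [combine like terms]

−160t² + 222st + 136t − 144s − 32 + 50s² + 50t³ − 15st² − 260s²t + 225s³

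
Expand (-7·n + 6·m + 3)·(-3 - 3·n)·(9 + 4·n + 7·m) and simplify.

(-7·n + 6·m + 3)·(-3 - 3·n)·(9 + 4·n + 7·m)
= (21·n + 21·n² - 18·m - 18·m·n - 9 - 9·n)·(9 + 4·n + 7·m)    [distributive law]
= (12·n + 21·n² - 18·m - 18·m·n - 9)·(9 + 4·n + 7·m)    [combine like terms]
= 108·n + 48·n² + 84·m·n + 189·n² + 84·n³ + 147·m·n² - 162·m - 72·m·n - 126·m² - 162·m·n - 72·m·n² - 126·m²·n - 81 - 36·n - 63·m    [distributive law]
= 72·n + 237·n² - 150·m·n + 84·n³ + 75·m·n² - 225·m - 126·m² - 126·m²·n - 81    [combine like terms]

72·n + 237·n² - 150·m·n + 84·n³ + 75·m·n² - 225·m - 126·m² - 126·m²·n - 81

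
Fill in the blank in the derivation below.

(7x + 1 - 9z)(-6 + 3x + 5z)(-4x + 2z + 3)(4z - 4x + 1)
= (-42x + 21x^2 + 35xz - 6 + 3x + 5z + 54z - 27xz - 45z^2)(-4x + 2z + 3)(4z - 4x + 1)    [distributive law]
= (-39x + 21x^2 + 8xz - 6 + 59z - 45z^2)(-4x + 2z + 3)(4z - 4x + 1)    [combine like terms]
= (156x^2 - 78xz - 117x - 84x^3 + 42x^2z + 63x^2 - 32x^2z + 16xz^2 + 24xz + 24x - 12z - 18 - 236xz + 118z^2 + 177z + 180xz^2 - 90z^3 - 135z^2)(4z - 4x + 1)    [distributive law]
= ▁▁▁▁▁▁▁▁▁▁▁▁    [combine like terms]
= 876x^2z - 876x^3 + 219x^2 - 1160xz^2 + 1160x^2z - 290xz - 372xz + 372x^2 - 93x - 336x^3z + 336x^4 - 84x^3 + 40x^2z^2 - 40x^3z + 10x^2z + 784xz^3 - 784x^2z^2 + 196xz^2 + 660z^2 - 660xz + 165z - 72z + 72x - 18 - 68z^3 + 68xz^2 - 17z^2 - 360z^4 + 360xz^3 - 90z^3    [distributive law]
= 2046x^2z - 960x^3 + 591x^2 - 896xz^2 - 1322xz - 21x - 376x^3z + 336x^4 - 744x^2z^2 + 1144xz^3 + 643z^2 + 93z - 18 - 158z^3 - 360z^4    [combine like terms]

Applying combine like terms to the line above:

(219x^2 - 290xz - 93x - 84x^3 + 10x^2z + 196xz^2 + 165z - 18 - 17z^2 - 90z^3)(4z - 4x + 1)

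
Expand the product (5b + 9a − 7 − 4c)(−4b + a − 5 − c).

−20b^2 − 31ab + 3b + 11bc + 9a^2 − 52a − 13ac + 35 + 27c + 4c^2

(5b + 9a − 7 − 4c)(−4b + a − 5 − c)
= −20b^2 + 5ab − 25b − 5bc − 36ab + 9a^2 − 45a − 9ac + 28b − 7a + 35 + 7c + 16bc − 4ac + 20c + 4c^2    [distributive law]
= −20b^2 − 31ab + 3b + 11bc + 9a^2 − 52a − 13ac + 35 + 27c + 4c^2    [combine like terms]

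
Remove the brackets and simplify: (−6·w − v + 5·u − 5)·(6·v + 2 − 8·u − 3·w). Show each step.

−33·v·w + 3·w + 33·u·w + 18·w² − 6·v² − 32·v + 38·u·v + 50·u − 40·u² − 10

(−6·w − v + 5·u − 5)·(6·v + 2 − 8·u − 3·w)
= −36·v·w − 12·w + 48·u·w + 18·w² − 6·v² − 2·v + 8·u·v + 3·v·w + 30·u·v + 10·u − 40·u² − 15·u·w − 30·v − 10 + 40·u + 15·w    [distributive law]
= −33·v·w + 3·w + 33·u·w + 18·w² − 6·v² − 32·v + 38·u·v + 50·u − 40·u² − 10    [combine like terms]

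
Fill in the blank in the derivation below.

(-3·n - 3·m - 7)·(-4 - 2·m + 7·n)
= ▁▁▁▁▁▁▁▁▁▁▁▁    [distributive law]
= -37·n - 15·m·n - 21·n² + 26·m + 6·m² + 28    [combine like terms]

Applying distributive law to the line above:

12·n + 6·m·n - 21·n² + 12·m + 6·m² - 21·m·n + 28 + 14·m - 49·n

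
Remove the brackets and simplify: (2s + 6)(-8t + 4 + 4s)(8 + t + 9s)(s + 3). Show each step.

(2s + 6)(-8t + 4 + 4s)(8 + t + 9s)(s + 3)
= (-16st + 8s + 8s² - 48t + 24 + 24s)(8 + t + 9s)(s + 3)    [distributive law]
= (-16st + 32s + 8s² - 48t + 24)(8 + t + 9s)(s + 3)    [combine like terms]
= (-128st - 16st² - 144s²t + 256s + 32st + 288s² + 64s² + 8s²t + 72s³ - 384t - 48t² - 432st + 192 + 24t + 216s)(s + 3)    [distributive law]
= (-528st - 16st² - 136s²t + 472s + 352s² + 72s³ - 360t - 48t² + 192)(s + 3)    [combine like terms]
= -528s²t - 1584st - 16s²t² - 48st² - 136s³t - 408s²t + 472s² + 1416s + 352s³ + 1056s² + 72s⁴ + 216s³ - 360st - 1080t - 48st² - 144t² + 192s + 576    [distributive law]
= -936s²t - 1944st - 16s²t² - 96st² - 136s³t + 1528s² + 1608s + 568s³ + 72s⁴ - 1080t - 144t² + 576    [combine like terms]

-936s²t - 1944st - 16s²t² - 96st² - 136s³t + 1528s² + 1608s + 568s³ + 72s⁴ - 1080t - 144t² + 576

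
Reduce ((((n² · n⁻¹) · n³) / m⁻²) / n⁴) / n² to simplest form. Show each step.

m²·n⁻²

((((n² · n⁻¹) · n³) / m⁻²) / n⁴) / n²
= (((n · n³) / m⁻²) / n⁴) / n²    [product of powers]
= ((n⁴ / m⁻²) / n⁴) / n²    [product of powers]
= m²·n⁻²    [quotient of powers; product of powers]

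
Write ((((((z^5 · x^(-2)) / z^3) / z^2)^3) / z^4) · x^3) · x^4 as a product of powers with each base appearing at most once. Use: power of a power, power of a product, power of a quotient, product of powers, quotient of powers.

((((((z^5 · x^(-2)) / z^3) / z^2)^3) / z^4) · x^3) · x^4
= ((((((z^5 · x^(-2)) / z^3)^3) / ((z^2)^3)) / z^4) · x^3) · x^4    [power of a quotient]
= ((((((z^5 · x^(-2))^3) / ((z^3)^3)) / ((z^2)^3)) / z^4) · x^3) · x^4    [power of a quotient]
= (((((((z^5)^3) · ((x^(-2))^3)) / ((z^3)^3)) / ((z^2)^3)) / z^4) · x^3) · x^4    [power of a product]
= (((((z^15 · ((x^(-2))^3)) / ((z^3)^3)) / ((z^2)^3)) / z^4) · x^3) · x^4    [power of a power]
= (((((z^15 · x^(-6)) / ((z^3)^3)) / ((z^2)^3)) / z^4) · x^3) · x^4    [power of a power]
= (((((z^15 · x^(-6)) / z^9) / ((z^2)^3)) / z^4) · x^3) · x^4    [power of a power]
= (((((z^15 · x^(-6)) / z^9) / z^6) / z^4) · x^3) · x^4    [power of a power]
= x·z^(-4)    [quotient of powers; product of powers]

x·z^(-4)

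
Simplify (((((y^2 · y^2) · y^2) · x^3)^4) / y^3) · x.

x^13y^21

(((((y^2 · y^2) · y^2) · x^3)^4) / y^3) · x
= (((((y^2 · y^2) · y^2)^4) · ((x^3)^4)) / y^3) · x    [power of a product]
= (((((y^2 · y^2)^4) · ((y^2)^4)) · ((x^3)^4)) / y^3) · x    [power of a product]
= ((((((y^2)^4) · ((y^2)^4)) · ((y^2)^4)) · ((x^3)^4)) / y^3) · x    [power of a product]
= ((((y^8 · ((y^2)^4)) · ((y^2)^4)) · ((x^3)^4)) / y^3) · x    [power of a power]
= ((((y^8 · y^8) · ((y^2)^4)) · ((x^3)^4)) / y^3) · x    [power of a power]
= (((y^16 · ((y^2)^4)) · ((x^3)^4)) / y^3) · x    [product of powers]
= (((y^16 · y^8) · ((x^3)^4)) / y^3) · x    [power of a power]
= ((y^24 · ((x^3)^4)) / y^3) · x    [product of powers]
= ((y^24 · x^12) / y^3) · x    [power of a power]
= x^13y^21    [quotient of powers; product of powers]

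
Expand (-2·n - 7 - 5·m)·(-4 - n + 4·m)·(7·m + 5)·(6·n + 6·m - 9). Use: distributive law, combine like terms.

474·m·n² - 207·m²·n + 576·m·n + 360·n² + 165·n + 84·m·n³ - 42·m²·n² + 60·n³ - 966·m³·n + 2340·m² - 564·m - 1260 + 324·m³ - 840·m⁴

(-2·n - 7 - 5·m)·(-4 - n + 4·m)·(7·m + 5)·(6·n + 6·m - 9)
= (8·n + 2·n² - 8·m·n + 28 + 7·n - 28·m + 20·m + 5·m·n - 20·m²)·(7·m + 5)·(6·n + 6·m - 9)    [distributive law]
= (15·n + 2·n² - 3·m·n + 28 - 8·m - 20·m²)·(7·m + 5)·(6·n + 6·m - 9)    [combine like terms]
= (105·m·n + 75·n + 14·m·n² + 10·n² - 21·m²·n - 15·m·n + 196·m + 140 - 56·m² - 40·m - 140·m³ - 100·m²)·(6·n + 6·m - 9)    [distributive law]
= (90·m·n + 75·n + 14·m·n² + 10·n² - 21·m²·n + 156·m + 140 - 156·m² - 140·m³)·(6·n + 6·m - 9)    [combine like terms]
= 540·m·n² + 540·m²·n - 810·m·n + 450·n² + 450·m·n - 675·n + 84·m·n³ + 84·m²·n² - 126·m·n² + 60·n³ + 60·m·n² - 90·n² - 126·m²·n² - 126·m³·n + 189·m²·n + 936·m·n + 936·m² - 1404·m + 840·n + 840·m - 1260 - 936·m²·n - 936·m³ + 1404·m² - 840·m³·n - 840·m⁴ + 1260·m³    [distributive law]
= 474·m·n² - 207·m²·n + 576·m·n + 360·n² + 165·n + 84·m·n³ - 42·m²·n² + 60·n³ - 966·m³·n + 2340·m² - 564·m - 1260 + 324·m³ - 840·m⁴    [combine like terms]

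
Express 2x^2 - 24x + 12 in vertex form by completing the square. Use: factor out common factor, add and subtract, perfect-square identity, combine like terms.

2x^2 - 24x + 12
= 2(x^2 - 12x) + 12    [factor out 2 from the x-terms]
= 2(x^2 - 12x + 36 - 36) + 12    [add and subtract 36 inside the bracket]
= 2(x - 6)^2 - 72 + 12    [perfect-square identity]
= 2(x - 6)^2 - 60    [combine constants]

2(x - 6)^2 - 60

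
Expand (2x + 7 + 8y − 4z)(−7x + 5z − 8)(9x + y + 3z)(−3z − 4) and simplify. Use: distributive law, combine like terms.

378x^3z + 504x^3 + 1554x^2yz + 2072x^2y − 900x^2z^2 + 555x^2z − 690xyz^2 + 1003xyz + 198xz^3 − 960xz^2 + 2340x^2 + 2564xy − 120xz − 25yz^2 + 668yz − 363z^3 − 300z^2 + 2016x + 224y + 672z + 168xy^2z + 224xy^2 − 120y^2z^2 + 32y^2z − 300yz^3 + 256y^2 + 180z^4

(2x + 7 + 8y − 4z)(−7x + 5z − 8)(9x + y + 3z)(−3z − 4)
= (−14x^2 + 10xz − 16x − 49x + 35z − 56 − 56xy + 40yz − 64y + 28xz − 20z^2 + 32z)(9x + y + 3z)(−3z − 4)    [distributive law]
= (−14x^2 + 38xz − 65x + 67z − 56 − 56xy + 40yz − 64y − 20z^2)(9x + y + 3z)(−3z − 4)    [combine like terms]
= (−126x^3 − 14x^2y − 42x^2z + 342x^2z + 38xyz + 114xz^2 − 585x^2 − 65xy − 195xz + 603xz + 67yz + 201z^2 − 504x − 56y − 168z − 504x^2y − 56xy^2 − 168xyz + 360xyz + 40y^2z + 120yz^2 − 576xy − 64y^2 − 192yz − 180xz^2 − 20yz^2 − 60z^3)(−3z − 4)    [distributive law]
= (−126x^3 − 518x^2y + 300x^2z + 230xyz − 66xz^2 − 585x^2 − 641xy + 408xz − 125yz + 201z^2 − 504x − 56y − 168z − 56xy^2 + 40y^2z + 100yz^2 − 64y^2 − 60z^3)(−3z − 4)    [combine like terms]
= 378x^3z + 504x^3 + 1554x^2yz + 2072x^2y − 900x^2z^2 − 1200x^2z − 690xyz^2 − 920xyz + 198xz^3 + 264xz^2 + 1755x^2z + 2340x^2 + 1923xyz + 2564xy − 1224xz^2 − 1632xz + 375yz^2 + 500yz − 603z^3 − 804z^2 + 1512xz + 2016x + 168yz + 224y + 504z^2 + 672z + 168xy^2z + 224xy^2 − 120y^2z^2 − 160y^2z − 300yz^3 − 400yz^2 + 192y^2z + 256y^2 + 180z^4 + 240z^3    [distributive law]
= 378x^3z + 504x^3 + 1554x^2yz + 2072x^2y − 900x^2z^2 + 555x^2z − 690xyz^2 + 1003xyz + 198xz^3 − 960xz^2 + 2340x^2 + 2564xy − 120xz − 25yz^2 + 668yz − 363z^3 − 300z^2 + 2016x + 224y + 672z + 168xy^2z + 224xy^2 − 120y^2z^2 + 32y^2z − 300yz^3 + 256y^2 + 180z^4    [combine like terms]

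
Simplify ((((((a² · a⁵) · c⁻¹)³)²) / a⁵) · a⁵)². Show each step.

a⁸⁴c⁻¹²

((((((a² · a⁵) · c⁻¹)³)²) / a⁵) · a⁵)²
= ((((((a² · a⁵) · c⁻¹)³)²) / a⁵)²) · ((a⁵)²)    [power of a product]
= ((((((a² · a⁵) · c⁻¹)³)²)²) / ((a⁵)²)) · ((a⁵)²)    [power of a quotient]
= (((((a² · a⁵) · c⁻¹)³)⁴) / ((a⁵)²)) · ((a⁵)²)    [power of a power]
= ((((a² · a⁵) · c⁻¹)¹²) / ((a⁵)²)) · ((a⁵)²)    [power of a power]
= ((((a² · a⁵)¹²) · ((c⁻¹)¹²)) / ((a⁵)²)) · ((a⁵)²)    [power of a product]
= (((((a²)¹²) · ((a⁵)¹²)) · ((c⁻¹)¹²)) / ((a⁵)²)) · ((a⁵)²)    [power of a product]
= (((a²⁴ · ((a⁵)¹²)) · ((c⁻¹)¹²)) / ((a⁵)²)) · ((a⁵)²)    [power of a power]
= (((a²⁴ · a⁶⁰) · ((c⁻¹)¹²)) / ((a⁵)²)) · ((a⁵)²)    [power of a power]
= ((a⁸⁴ · ((c⁻¹)¹²)) / ((a⁵)²)) · ((a⁵)²)    [product of powers]
= ((a⁸⁴ · c⁻¹²) / ((a⁵)²)) · ((a⁵)²)    [power of a power]
= ((a⁸⁴ · c⁻¹²) / a¹⁰) · ((a⁵)²)    [power of a power]
= ((a⁸⁴ · c⁻¹²) / a¹⁰) · a¹⁰    [power of a power]
= a⁸⁴c⁻¹²    [quotient of powers; product of powers]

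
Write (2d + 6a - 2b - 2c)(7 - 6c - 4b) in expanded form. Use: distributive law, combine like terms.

(2d + 6a - 2b - 2c)(7 - 6c - 4b)
= 14d - 12cd - 8bd + 42a - 36ac - 24ab - 14b + 12bc + 8b^2 - 14c + 12c^2 + 8bc    [distributive law]
= 14d - 12cd - 8bd + 42a - 36ac - 24ab - 14b + 20bc + 8b^2 - 14c + 12c^2    [combine like terms]

14d - 12cd - 8bd + 42a - 36ac - 24ab - 14b + 20bc + 8b^2 - 14c + 12c^2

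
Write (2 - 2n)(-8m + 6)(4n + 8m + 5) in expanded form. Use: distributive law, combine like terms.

-80mn - 128m² + 16m - 12n + 60 + 64mn² + 128m²n - 48n²

(2 - 2n)(-8m + 6)(4n + 8m + 5)
= (-16m + 12 + 16mn - 12n)(4n + 8m + 5)    [distributive law]
= -64mn - 128m² - 80m + 48n + 96m + 60 + 64mn² + 128m²n + 80mn - 48n² - 96mn - 60n    [distributive law]
= -80mn - 128m² + 16m - 12n + 60 + 64mn² + 128m²n - 48n²    [combine like terms]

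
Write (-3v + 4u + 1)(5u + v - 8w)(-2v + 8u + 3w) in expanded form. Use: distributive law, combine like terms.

(-3v + 4u + 1)(5u + v - 8w)(-2v + 8u + 3w)
= (-15uv - 3v² + 24vw + 20u² + 4uv - 32uw + 5u + v - 8w)(-2v + 8u + 3w)    [distributive law]
= (-11uv - 3v² + 24vw + 20u² - 32uw + 5u + v - 8w)(-2v + 8u + 3w)    [combine like terms]
= 22uv² - 88u²v - 33uvw + 6v³ - 24uv² - 9v²w - 48v²w + 192uvw + 72vw² - 40u²v + 160u³ + 60u²w + 64uvw - 256u²w - 96uw² - 10uv + 40u² + 15uw - 2v² + 8uv + 3vw + 16vw - 64uw - 24w²    [distributive law]
= -2uv² - 128u²v + 223uvw + 6v³ - 57v²w + 72vw² + 160u³ - 196u²w - 96uw² - 2uv + 40u² - 49uw - 2v² + 19vw - 24w²    [combine like terms]

-2uv² - 128u²v + 223uvw + 6v³ - 57v²w + 72vw² + 160u³ - 196u²w - 96uw² - 2uv + 40u² - 49uw - 2v² + 19vw - 24w²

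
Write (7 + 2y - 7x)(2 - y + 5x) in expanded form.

14 - 3y + 21x - 2y^2 + 17xy - 35x^2

(7 + 2y - 7x)(2 - y + 5x)
= 14 - 7y + 35x + 4y - 2y^2 + 10xy - 14x + 7xy - 35x^2    [distributive law]
= 14 - 3y + 21x - 2y^2 + 17xy - 35x^2    [combine like terms]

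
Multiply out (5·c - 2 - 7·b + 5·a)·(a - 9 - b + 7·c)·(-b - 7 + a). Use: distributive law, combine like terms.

-94·a·b·c - 339·a·c + 40·a^2·c + 437·b·c + 413·c + 54·b^2·c - 35·b·c^2 - 245·c^2 + 35·a·c^2 + 196·a·b + 347·a - 82·a^2 - 473·b - 126 - 114·b^2 + 19·a·b^2 - 17·a^2·b - 7·b^3 + 5·a^3

(5·c - 2 - 7·b + 5·a)·(a - 9 - b + 7·c)·(-b - 7 + a)
= (5·a·c - 45·c - 5·b·c + 35·c^2 - 2·a + 18 + 2·b - 14·c - 7·a·b + 63·b + 7·b^2 - 49·b·c + 5·a^2 - 45·a - 5·a·b + 35·a·c)·(-b - 7 + a)    [distributive law]
= (40·a·c - 59·c - 54·b·c + 35·c^2 - 47·a + 18 + 65·b - 12·a·b + 7·b^2 + 5·a^2)·(-b - 7 + a)    [combine like terms]
= -40·a·b·c - 280·a·c + 40·a^2·c + 59·b·c + 413·c - 59·a·c + 54·b^2·c + 378·b·c - 54·a·b·c - 35·b·c^2 - 245·c^2 + 35·a·c^2 + 47·a·b + 329·a - 47·a^2 - 18·b - 126 + 18·a - 65·b^2 - 455·b + 65·a·b + 12·a·b^2 + 84·a·b - 12·a^2·b - 7·b^3 - 49·b^2 + 7·a·b^2 - 5·a^2·b - 35·a^2 + 5·a^3    [distributive law]
= -94·a·b·c - 339·a·c + 40·a^2·c + 437·b·c + 413·c + 54·b^2·c - 35·b·c^2 - 245·c^2 + 35·a·c^2 + 196·a·b + 347·a - 82·a^2 - 473·b - 126 - 114·b^2 + 19·a·b^2 - 17·a^2·b - 7·b^3 + 5·a^3    [combine like terms]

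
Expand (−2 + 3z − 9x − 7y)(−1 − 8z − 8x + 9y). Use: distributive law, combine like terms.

2 + 13z + 25x − 11y − 24z^2 + 48xz + 83yz + 72x^2 − 25xy − 63y^2

(−2 + 3z − 9x − 7y)(−1 − 8z − 8x + 9y)
= 2 + 16z + 16x − 18y − 3z − 24z^2 − 24xz + 27yz + 9x + 72xz + 72x^2 − 81xy + 7y + 56yz + 56xy − 63y^2    [distributive law]
= 2 + 13z + 25x − 11y − 24z^2 + 48xz + 83yz + 72x^2 − 25xy − 63y^2    [combine like terms]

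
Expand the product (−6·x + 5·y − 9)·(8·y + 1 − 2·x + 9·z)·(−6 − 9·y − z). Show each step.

(−6·x + 5·y − 9)·(8·y + 1 − 2·x + 9·z)·(−6 − 9·y − z)
= (−48·x·y − 6·x + 12·x^2 − 54·x·z + 40·y^2 + 5·y − 10·x·y + 45·y·z − 72·y − 9 + 18·x − 81·z)·(−6 − 9·y − z)    [distributive law]
= (−58·x·y + 12·x + 12·x^2 − 54·x·z + 40·y^2 − 67·y + 45·y·z − 9 − 81·z)·(−6 − 9·y − z)    [combine like terms]
= 348·x·y + 522·x·y^2 + 58·x·y·z − 72·x − 108·x·y − 12·x·z − 72·x^2 − 108·x^2·y − 12·x^2·z + 324·x·z + 486·x·y·z + 54·x·z^2 − 240·y^2 − 360·y^3 − 40·y^2·z + 402·y + 603·y^2 + 67·y·z − 270·y·z − 405·y^2·z − 45·y·z^2 + 54 + 81·y + 9·z + 486·z + 729·y·z + 81·z^2    [distributive law]
= 240·x·y + 522·x·y^2 + 544·x·y·z − 72·x + 312·x·z − 72·x^2 − 108·x^2·y − 12·x^2·z + 54·x·z^2 + 363·y^2 − 360·y^3 − 445·y^2·z + 483·y + 526·y·z − 45·y·z^2 + 54 + 495·z + 81·z^2    [combine like terms]

240·x·y + 522·x·y^2 + 544·x·y·z − 72·x + 312·x·z − 72·x^2 − 108·x^2·y − 12·x^2·z + 54·x·z^2 + 363·y^2 − 360·y^3 − 445·y^2·z + 483·y + 526·y·z − 45·y·z^2 + 54 + 495·z + 81·z^2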